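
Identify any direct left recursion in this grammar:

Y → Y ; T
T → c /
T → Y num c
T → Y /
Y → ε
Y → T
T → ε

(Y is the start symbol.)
Direct left recursion occurs when N → N α for some non-terminal N (the right-hand side begins with the left-hand side itself).

Y → Y ; T: LEFT RECURSIVE (starts with Y)
T → c /: starts with c
T → Y num c: starts with Y
T → Y /: starts with Y
Y → ε: starts with ε
Y → T: starts with T
T → ε: starts with ε

The grammar has direct left recursion on: Y.

Answer: Yes, Y is left-recursive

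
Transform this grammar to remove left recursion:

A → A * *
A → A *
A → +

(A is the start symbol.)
A is directly left-recursive. The standard transformation for
  A → A α₁ | ... | A α_m | β₁ | ... | β_n
is
  A  → β₁ A' | ... | β_n A'
  A' → α₁ A' | ... | α_m A' | ε

A → + becomes A → + A'
A → A * * becomes A' → * * A'
A → A * becomes A' → * A'
Add A' → ε

Resulting grammar:
A → + A'
A' → * * A'
A' → * A'
A' → ε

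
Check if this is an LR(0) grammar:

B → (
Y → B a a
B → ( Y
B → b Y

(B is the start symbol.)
A grammar is LR(0) if no state in the canonical LR(0) collection has:
  - both a shift item (dot before a terminal) and a complete item (shift-reduce conflict), or
  - two or more complete items (reduce-reduce conflict; the accept item [B' → B .] counts as a complete item here).

Augment with B' → B and build the canonical LR(0) collection (I0 = CLOSURE({[B' → . B]}), then GOTO on every symbol after a dot until no new states appear). It has 9 states:
  I0: { [B → . ( Y], [B → . (], [B → . b Y], [B' → . B] }  — shift
  I1: { [B → ( . Y], [B → ( .], [B → . ( Y], [B → . (], [B → . b Y], [Y → . B a a] }  — shift, reduce
  I2: { [B' → B .] }  — accept
  I3: { [B → . ( Y], [B → . (], [B → . b Y], [B → b . Y], [Y → . B a a] }  — shift
  I4: { [Y → B . a a] }  — shift
  I5: { [B → b Y .] }  — reduce
  I6: { [Y → B a . a] }  — shift
  I7: { [Y → B a a .] }  — reduce
  I8: { [B → ( Y .] }  — reduce

Conflict in state I1:
  Shift-reduce conflict between [B → ( .] and [B → . (]
So the grammar is NOT LR(0).

Answer: No. Shift-reduce conflict between [B → ( .] and [B → . (]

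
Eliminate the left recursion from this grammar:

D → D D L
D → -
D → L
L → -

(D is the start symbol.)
D → - D'
D → L D'
D' → D L D'
D' → ε
L → -

D is directly left-recursive. The standard transformation for
  A → A α₁ | ... | A α_m | β₁ | ... | β_n
is
  A  → β₁ A' | ... | β_n A'
  A' → α₁ A' | ... | α_m A' | ε

D → - becomes D → - D'
D → L becomes D → L D'
D → D D L becomes D' → D L D'
Add D' → ε

Productions for other non-terminals are unchanged:
  L → -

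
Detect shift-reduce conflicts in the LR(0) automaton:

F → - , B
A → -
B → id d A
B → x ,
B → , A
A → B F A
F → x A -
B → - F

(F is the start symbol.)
Augment with F' → F and build the canonical LR(0) collection (I0 = CLOSURE({[F' → . F]}), then GOTO on every symbol after a dot until no new states appear). It has 21 states:
  I0: { [F → . - , B], [F → . x A -], [F' → . F] }  — shift
  I1: { [F → - . , B] }  — shift
  I2: { [F' → F .] }  — accept
  I3: { [A → . -], [A → . B F A], [B → . , A], [B → . - F], [B → . id d A], [B → . x ,], [F → x . A -] }  — shift
  I4: { [A → . -], [A → . B F A], [B → , . A], [B → . , A], [B → . - F], [B → . id d A], [B → . x ,] }  — shift
  I5: { [A → - .], [B → - . F], [F → . - , B], [F → . x A -] }  — shift, reduce
  I6: { [F → x A . -] }  — shift
  I7: { [A → B . F A], [F → . - , B], [F → . x A -] }  — shift
  I8: { [B → id . d A] }  — shift
  I9: { [B → x . ,] }  — shift
  I10: { [B → x , .] }  — reduce
  I11: { [A → . -], [A → . B F A], [B → . , A], [B → . - F], [B → . id d A], [B → . x ,], [B → id d . A] }  — shift
  I12: { [B → id d A .] }  — reduce
  I13: { [A → . -], [A → . B F A], [A → B F . A], [B → . , A], [B → . - F], [B → . id d A], [B → . x ,] }  — shift
  I14: { [A → B F A .] }  — reduce
  I15: { [F → x A - .] }  — reduce
  I16: { [B → - F .] }  — reduce
  I17: { [B → , A .] }  — reduce
  I18: { [B → . , A], [B → . - F], [B → . id d A], [B → . x ,], [F → - , . B] }  — shift
  I19: { [B → - . F], [F → . - , B], [F → . x A -] }  — shift
  I20: { [F → - , B .] }  — reduce

I5 contains reduce item [A → - .] and shift items [F → . - , B], [F → . x A -] — shift-reduce conflict.

Answer: Yes — I5: [A → - .] vs [F → . - , B]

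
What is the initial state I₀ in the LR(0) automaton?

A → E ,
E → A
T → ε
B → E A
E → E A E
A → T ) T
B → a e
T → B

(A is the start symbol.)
{ [A → . E ,], [A → . T ) T], [A' → . A], [B → . E A], [B → . a e], [E → . A], [E → . E A E], [T → . B], [T → .] }

First, augment the grammar with A' → A
I₀ = CLOSURE({ [A' → . A] }):
  [A' → . A] has the dot before A: add [A → . E ,], [A → . T ) T]
  [A → . E ,] has the dot before E: add [E → . A], [E → . E A E]
  [A → . T ) T] has the dot before T: add [T → .], [T → . B]
  [T → . B] has the dot before B: add [B → . E A], [B → . a e]
No further items can be added.

I₀ = { [A → . E ,], [A → . T ) T], [A' → . A], [B → . E A], [B → . a e], [E → . A], [E → . E A E], [T → . B], [T → .] }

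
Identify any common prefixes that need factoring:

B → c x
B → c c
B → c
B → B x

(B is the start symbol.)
Left-factoring is needed when two productions for the same non-terminal
share a common prefix on the right-hand side.

Productions for B:
  B → c x
  B → c c
  B → c
  B → B x

Found common prefix 'c' in productions for B

Answer: Yes, B has productions with common prefix 'c'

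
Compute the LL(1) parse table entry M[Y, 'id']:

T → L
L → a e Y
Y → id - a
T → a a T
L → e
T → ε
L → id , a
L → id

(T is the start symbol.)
Y → id - a

To find M[Y, 'id'], we find productions for Y where 'id' is in the predict set (PREDICT(N → α) = (FIRST(α) \ {ε}) ∪ (FOLLOW(N) if α ⇒* ε)).

Y → id - a: PREDICT = { 'id' }
  'id' is in predict set, so this production goes in M[Y, 'id']

M[Y, 'id'] = Y → id - a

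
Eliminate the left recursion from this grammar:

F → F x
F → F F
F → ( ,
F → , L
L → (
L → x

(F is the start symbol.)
F → ( , F'
F → , L F'
F' → x F'
F' → F F'
F' → ε
L → (
L → x

F is directly left-recursive. The standard transformation for
  A → A α₁ | ... | A α_m | β₁ | ... | β_n
is
  A  → β₁ A' | ... | β_n A'
  A' → α₁ A' | ... | α_m A' | ε

F → ( , becomes F → ( , F'
F → , L becomes F → , L F'
F → F x becomes F' → x F'
F → F F becomes F' → F F'
Add F' → ε

Productions for other non-terminals are unchanged:
  L → (
  L → x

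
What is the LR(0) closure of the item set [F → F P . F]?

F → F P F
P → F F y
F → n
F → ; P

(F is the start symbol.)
{ [F → . ; P], [F → . F P F], [F → . n], [F → F P . F] }

To compute CLOSURE, for each item [A → α.Bβ] where B is a non-terminal, add [B → .γ] for all productions B → γ; repeat for the newly added items until nothing changes.

Start with: [F → F P . F]
  [F → F P . F] has the dot before F: add [F → . F P F], [F → . n], [F → . ; P]
No further items can be added.

CLOSURE = { [F → . ; P], [F → . F P F], [F → . n], [F → F P . F] }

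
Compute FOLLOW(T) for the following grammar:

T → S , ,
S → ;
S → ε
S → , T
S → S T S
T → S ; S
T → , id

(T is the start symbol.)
{ $, ',', ';' }

To compute FOLLOW(T), find every occurrence of T on a right-hand side N → α T β: add FIRST(β) \ {ε}, and if β is empty or nullable also add FOLLOW(N). Iterate to a fixed point.

T is the start symbol, so $ ∈ FOLLOW(T).
In S → , T: T is at the end, add FOLLOW(S)
In S → S T S: T is followed by S, add FIRST(S) \ {ε} = { ',', ';' }
  S is nullable, so also add FOLLOW(S)

The FOLLOW sets referred to above (computed the same way, to a fixed point):
  FOLLOW(S) = { $, ',', ';' }

Taking the union: FOLLOW(T) = { $, ',', ';' }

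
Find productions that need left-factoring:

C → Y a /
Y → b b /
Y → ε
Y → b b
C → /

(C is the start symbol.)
Yes, Y has productions with common prefix 'b b'

Left-factoring is needed when two productions for the same non-terminal
share a common prefix on the right-hand side.

Productions for C:
  C → Y a /
  C → /
Productions for Y:
  Y → b b /
  Y → ε
  Y → b b

Found common prefix 'b b' in productions for Y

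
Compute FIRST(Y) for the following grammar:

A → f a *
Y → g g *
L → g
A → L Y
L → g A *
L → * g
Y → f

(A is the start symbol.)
To compute FIRST(Y), examine every production with Y on the left-hand side, reading each right-hand side left to right until a non-nullable symbol is reached.

From Y → g g *:
  - g is a terminal: add 'g' and stop
From Y → f:
  - f is a terminal: add 'f' and stop

Collecting: FIRST(Y) = { 'f', 'g' }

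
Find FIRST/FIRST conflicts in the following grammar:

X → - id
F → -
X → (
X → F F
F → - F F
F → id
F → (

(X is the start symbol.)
A FIRST/FIRST conflict occurs when two productions N → α and N → β for the same non-terminal have FIRST(α) ∩ FIRST(β) ≠ ∅ (with ε ∈ FIRST of a nullable right-hand side, so two nullable alternatives also conflict).

FIRST sets of the non-terminals at (or reachable through a nullable prefix from) the front of some alternative:
  FIRST(F) = { '(', '-', 'id' }

Productions for X:
  X → - id: FIRST = { '-' }
  X → (: FIRST = { '(' }
  X → F F: FIRST = { '(', '-', 'id' }
Productions for F:
  F → -: FIRST = { '-' }
  F → - F F: FIRST = { '-' }
  F → id: FIRST = { 'id' }
  F → (: FIRST = { '(' }

Conflict for X: X → - id and X → F F
  Overlap: { '-' }
Conflict for X: X → ( and X → F F
  Overlap: { '(' }
Conflict for F: F → - and F → - F F
  Overlap: { '-' }

Answer: Yes. X → '-' id / X → F F on { '-' }; X → '(' / X → F F on { '(' }; F → '-' / F → '-' F F on { '-' }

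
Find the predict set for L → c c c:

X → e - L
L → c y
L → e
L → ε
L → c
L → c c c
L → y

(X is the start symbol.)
{ 'c' }

PREDICT(L → c c c) = (FIRST(RHS) \ {ε}) ∪ (FOLLOW(L) if ε ∈ FIRST(RHS), i.e. RHS ⇒* ε)
FIRST(c c c) = { 'c' }
ε ∉ FIRST(c c c), so FOLLOW(L) is not added.
PREDICT(L → c c c) = { 'c' }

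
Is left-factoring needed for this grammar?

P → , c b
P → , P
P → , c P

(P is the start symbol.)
Left-factoring is needed when two productions for the same non-terminal
share a common prefix on the right-hand side.

Productions for P:
  P → , c b
  P → , P
  P → , c P

Found common prefix ',' in productions for P

Answer: Yes, P has productions with common prefix ','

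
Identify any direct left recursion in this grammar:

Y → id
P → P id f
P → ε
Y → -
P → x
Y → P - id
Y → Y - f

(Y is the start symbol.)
Direct left recursion occurs when N → N α for some non-terminal N (the right-hand side begins with the left-hand side itself).

Y → id: starts with id
P → P id f: LEFT RECURSIVE (starts with P)
P → ε: starts with ε
Y → -: starts with '-'
P → x: starts with x
Y → P - id: starts with P
Y → Y - f: LEFT RECURSIVE (starts with Y)

The grammar has direct left recursion on: P, Y.

Answer: Yes, P, Y are left-recursive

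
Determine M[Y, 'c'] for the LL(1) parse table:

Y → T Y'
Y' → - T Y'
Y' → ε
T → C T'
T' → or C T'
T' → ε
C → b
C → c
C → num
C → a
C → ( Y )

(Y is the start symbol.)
Y → T Y'

To find M[Y, 'c'], we find productions for Y where 'c' is in the predict set (PREDICT(N → α) = (FIRST(α) \ {ε}) ∪ (FOLLOW(N) if α ⇒* ε)).

Relevant sets:
  FIRST(T) = { '(', 'a', 'b', 'c', 'num' }

Y → T Y': PREDICT = { '(', 'a', 'b', 'c', 'num' }
  'c' is in predict set, so this production goes in M[Y, 'c']

M[Y, 'c'] = Y → T Y'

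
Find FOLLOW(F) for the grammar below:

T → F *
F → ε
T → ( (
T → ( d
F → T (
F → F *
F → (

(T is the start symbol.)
{ '*' }

To compute FOLLOW(F), find every occurrence of F on a right-hand side N → α F β: add FIRST(β) \ {ε}, and if β is empty or nullable also add FOLLOW(N). Iterate to a fixed point.

In T → F *: F is followed by '*', add FIRST('*') \ {ε} = { '*' }
In F → F *: F is followed by '*', add FIRST('*') \ {ε} = { '*' }

Taking the union: FOLLOW(F) = { '*' }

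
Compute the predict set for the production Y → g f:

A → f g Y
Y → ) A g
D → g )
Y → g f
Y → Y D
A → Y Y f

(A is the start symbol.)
{ 'g' }

PREDICT(Y → g f) = (FIRST(RHS) \ {ε}) ∪ (FOLLOW(Y) if ε ∈ FIRST(RHS), i.e. RHS ⇒* ε)
FIRST(g f) = { 'g' }
ε ∉ FIRST(g f), so FOLLOW(Y) is not added.
PREDICT(Y → g f) = { 'g' }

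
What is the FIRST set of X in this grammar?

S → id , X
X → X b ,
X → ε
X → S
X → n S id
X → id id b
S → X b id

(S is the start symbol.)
{ 'b', 'id', 'n', ε }

To compute FIRST(X), examine every production with X on the left-hand side, reading each right-hand side left to right until a non-nullable symbol is reached.

FIRST sets of the other non-terminals involved (by the same procedure, iterated to a fixed point):
  FIRST(S) = { 'b', 'id', 'n' }

From X → X b ,:
  - X is the symbol being defined: contributes nothing new
    X is nullable, so continue to the next symbol
  - b is a terminal: add 'b' and stop
From X → ε:
  - ε-production, so ε ∈ FIRST(X)
From X → S:
  - S is a non-terminal: add FIRST(S) \ {ε} = { 'b', 'id', 'n' }
    S is not nullable, so stop
From X → n S id:
  - n is a terminal: add 'n' and stop
From X → id id b:
  - id is a terminal: add 'id' and stop

Collecting: FIRST(X) = { 'b', 'id', 'n', ε }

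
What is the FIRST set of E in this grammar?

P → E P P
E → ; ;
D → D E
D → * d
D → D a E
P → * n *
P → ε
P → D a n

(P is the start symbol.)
{ ';' }

To compute FIRST(E), examine every production with E on the left-hand side, reading each right-hand side left to right until a non-nullable symbol is reached.

From E → ; ;:
  - ';' is a terminal: add ';' and stop

Collecting: FIRST(E) = { ';' }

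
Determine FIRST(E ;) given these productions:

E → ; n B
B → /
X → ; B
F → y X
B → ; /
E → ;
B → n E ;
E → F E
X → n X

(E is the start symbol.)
FIRST sets of the non-terminals involved (from the grammar, by fixed-point iteration):
  FIRST(E) = { ';', 'y' }

To compute FIRST(E ;), process the symbols left to right:
Symbol E is a non-terminal. Add FIRST(E) \ {ε} = { ';', 'y' }
E is not nullable (ε ∉ FIRST(E)), so stop here.
FIRST(E ;) = { ';', 'y' }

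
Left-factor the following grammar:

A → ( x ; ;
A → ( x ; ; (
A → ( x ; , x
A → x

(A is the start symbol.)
Left-factoring transforms A → αβ₁ | αβ₂ into A → αA' and A' → β₁ | β₂
(α is the longest common prefix among the alternatives). Repeat until
no nonterminal has two alternatives with a common prefix.

Round 1: A has alternatives sharing prefix '( x ;'. Introduce A': A → ( x ; A'
  Add: A' → ;
  Add: A' → ; (
  Add: A' → , x

Round 2: A' has alternatives sharing prefix ';'. Introduce A'': A' → ; A''
  Add: A'' → ε
  Add: A'' → (

No remaining common prefixes — done.

Resulting grammar:
A → ( x ; A'
A' → ; A''
A'' → ε
A'' → (
A' → , x
A → x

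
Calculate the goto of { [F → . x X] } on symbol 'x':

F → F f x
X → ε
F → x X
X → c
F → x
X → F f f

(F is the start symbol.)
GOTO(I, 'x') = CLOSURE({ [A → αX.β] : [A → α.Xβ] ∈ I, X = 'x' })

Items with dot before 'x', with the dot advanced:
  [F → . x X] → [F → x . X]
Closure of the advanced items:
  [F → x . X] has the dot before X: add [X → .], [X → . c], [X → . F f f]
  [X → . F f f] has the dot before F: add [F → . F f x], [F → . x X], [F → . x]

GOTO = { [F → . F f x], [F → . x X], [F → . x], [F → x . X], [X → . F f f], [X → . c], [X → .] }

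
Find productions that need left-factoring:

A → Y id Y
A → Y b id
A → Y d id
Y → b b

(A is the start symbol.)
Yes, A has productions with common prefix 'Y'

Left-factoring is needed when two productions for the same non-terminal
share a common prefix on the right-hand side.

Productions for A:
  A → Y id Y
  A → Y b id
  A → Y d id

Found common prefix 'Y' in productions for A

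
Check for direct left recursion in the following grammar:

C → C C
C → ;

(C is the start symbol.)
Direct left recursion occurs when N → N α for some non-terminal N (the right-hand side begins with the left-hand side itself).

C → C C: LEFT RECURSIVE (starts with C)
C → ;: starts with ';'

The grammar has direct left recursion on: C.

Answer: Yes, C is left-recursive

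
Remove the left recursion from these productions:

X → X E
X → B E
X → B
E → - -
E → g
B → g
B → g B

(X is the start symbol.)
X is directly left-recursive. The standard transformation for
  A → A α₁ | ... | A α_m | β₁ | ... | β_n
is
  A  → β₁ A' | ... | β_n A'
  A' → α₁ A' | ... | α_m A' | ε

X → B E becomes X → B E X'
X → B becomes X → B X'
X → X E becomes X' → E X'
Add X' → ε

Productions for other non-terminals are unchanged:
  E → - -
  E → g
  B → g
  B → g B

Resulting grammar:
X → B E X'
X → B X'
X' → E X'
X' → ε
E → - -
E → g
B → g
B → g B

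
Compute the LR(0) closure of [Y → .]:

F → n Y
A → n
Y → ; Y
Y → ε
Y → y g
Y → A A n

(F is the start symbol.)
{ [Y → .] }

To compute CLOSURE, for each item [A → α.Bβ] where B is a non-terminal, add [B → .γ] for all productions B → γ; repeat for the newly added items until nothing changes.

Start with: [Y → .]
The dot is at the end, so nothing is added.

CLOSURE = { [Y → .] }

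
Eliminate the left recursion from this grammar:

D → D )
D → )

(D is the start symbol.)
D → ) D'
D' → ) D'
D' → ε

D is directly left-recursive. The standard transformation for
  A → A α₁ | ... | A α_m | β₁ | ... | β_n
is
  A  → β₁ A' | ... | β_n A'
  A' → α₁ A' | ... | α_m A' | ε

D → ) becomes D → ) D'
D → D ) becomes D' → ) D'
Add D' → ε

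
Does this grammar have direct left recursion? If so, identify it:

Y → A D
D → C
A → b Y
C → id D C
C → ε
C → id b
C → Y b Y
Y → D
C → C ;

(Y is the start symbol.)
Yes, C is left-recursive

Direct left recursion occurs when N → N α for some non-terminal N (the right-hand side begins with the left-hand side itself).

Y → A D: starts with A
D → C: starts with C
A → b Y: starts with b
C → id D C: starts with id
C → ε: starts with ε
C → id b: starts with id
C → Y b Y: starts with Y
Y → D: starts with D
C → C ;: LEFT RECURSIVE (starts with C)

The grammar has direct left recursion on: C.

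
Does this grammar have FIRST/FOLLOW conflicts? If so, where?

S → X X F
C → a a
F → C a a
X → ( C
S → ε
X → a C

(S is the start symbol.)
No FIRST/FOLLOW conflicts.

A FIRST/FOLLOW conflict occurs when a non-terminal N has a nullable alternative N → β (β ⇒* ε) and another alternative N → α with FIRST(α) ∩ FOLLOW(N) ≠ ∅: on such a lookahead the parser cannot decide between expanding α and letting N vanish via β.

Nullable non-terminals: S.
FIRST sets used below: FIRST(X) = { '(', 'a' }

S: nullable alternative(s) S → ε; FOLLOW(S) = { $ }
  S → X X F: FIRST \ {ε} = { '(', 'a' } — disjoint from FOLLOW(S)
  S → ε: FIRST \ {ε} = { } — this is the only nullable alternative, skip

C, F, X have no nullable alternative, so no FIRST/FOLLOW check is needed there.

No FIRST/FOLLOW conflicts found.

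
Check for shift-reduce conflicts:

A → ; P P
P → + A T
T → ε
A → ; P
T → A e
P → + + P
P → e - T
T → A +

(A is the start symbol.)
Yes — I4: [A → ; P .] vs [P → . + + P]; I6: [T → .] vs [A → . ; P]; I13: [T → .] vs [A → . ; P]

A shift-reduce conflict occurs when an LR(0) state has both:
  - a complete (reduce) item [A → α .] (dot at the end), and
  - a shift item [B → β . c γ] (dot before a terminal).

Augment with A' → A and build the canonical LR(0) collection (I0 = CLOSURE({[A' → . A]}), then GOTO on every symbol after a dot until no new states appear). It has 16 states:
  I0: { [A → . ; P P], [A → . ; P], [A' → . A] }  — shift
  I1: { [A → ; . P P], [A → ; . P], [P → . + + P], [P → . + A T], [P → . e - T] }  — shift
  I2: { [A' → A .] }  — accept
  I3: { [A → . ; P P], [A → . ; P], [P → + . + P], [P → + . A T] }  — shift
  I4: { [A → ; P . P], [A → ; P .], [P → . + + P], [P → . + A T], [P → . e - T] }  — shift, reduce
  I5: { [P → e . - T] }  — shift
  I6: { [A → . ; P P], [A → . ; P], [P → e - . T], [T → . A +], [T → . A e], [T → .] }  — shift, reduce
  I7: { [T → A . +], [T → A . e] }  — shift
  I8: { [P → e - T .] }  — reduce
  I9: { [T → A + .] }  — reduce
  I10: { [T → A e .] }  — reduce
  I11: { [A → ; P P .] }  — reduce
  I12: { [P → + + . P], [P → . + + P], [P → . + A T], [P → . e - T] }  — shift
  I13: { [A → . ; P P], [A → . ; P], [P → + A . T], [T → . A +], [T → . A e], [T → .] }  — shift, reduce
  I14: { [P → + A T .] }  — reduce
  I15: { [P → + + P .] }  — reduce

I4 contains reduce item [A → ; P .] and shift items [P → . + + P], [P → . + A T], [P → . e - T] — shift-reduce conflict.
I6 contains reduce item [T → .] and shift items [A → . ; P], [A → . ; P P] — shift-reduce conflict.
I13 contains reduce item [T → .] and shift items [A → . ; P], [A → . ; P P] — shift-reduce conflict.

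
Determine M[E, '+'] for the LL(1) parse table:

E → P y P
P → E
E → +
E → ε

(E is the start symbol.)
To find M[E, '+'], we find productions for E where '+' is in the predict set (PREDICT(N → α) = (FIRST(α) \ {ε}) ∪ (FOLLOW(N) if α ⇒* ε)).

Relevant sets:
  FIRST(P) = { '+', 'y', ε }
  FOLLOW(E) = { $, 'y' }

E → P y P: PREDICT = { '+', 'y' }
  '+' is in predict set, so this production goes in M[E, '+']
E → +: PREDICT = { '+' }
  '+' is in predict set, so this production goes in M[E, '+']
E → ε: PREDICT = { $, 'y' }

M[E, '+'] = E → P y P, E → +  (a multiply-defined cell — the grammar is not LL(1))

Answer: E → P y P, E → +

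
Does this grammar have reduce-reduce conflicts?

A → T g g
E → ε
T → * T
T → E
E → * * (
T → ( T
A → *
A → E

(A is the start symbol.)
Augment with A' → A and build the canonical LR(0) collection (I0 = CLOSURE({[A' → . A]}), then GOTO on every symbol after a dot until no new states appear). It has 14 states:
  I0: { [A → . *], [A → . E], [A → . T g g], [A' → . A], [E → . * * (], [E → .], [T → . ( T], [T → . * T], [T → . E] }  — shift, reduce
  I1: { [E → . * * (], [E → .], [T → ( . T], [T → . ( T], [T → . * T], [T → . E] }  — shift, reduce
  I2: { [A → * .], [E → * . * (], [E → . * * (], [E → .], [T → * . T], [T → . ( T], [T → . * T], [T → . E] }  — shift, 2 reduces
  I3: { [A' → A .] }  — accept
  I4: { [A → E .], [T → E .] }  — 2 reduces
  I5: { [A → T . g g] }  — shift
  I6: { [A → T g . g] }  — shift
  I7: { [A → T g g .] }  — reduce
  I8: { [E → * * . (], [E → * . * (], [E → . * * (], [E → .], [T → * . T], [T → . ( T], [T → . * T], [T → . E] }  — shift, reduce
  I9: { [T → E .] }  — reduce
  I10: { [T → * T .] }  — reduce
  I11: { [E → * * ( .], [E → . * * (], [E → .], [T → ( . T], [T → . ( T], [T → . * T], [T → . E] }  — shift, 2 reduces
  I12: { [E → * . * (], [E → . * * (], [E → .], [T → * . T], [T → . ( T], [T → . * T], [T → . E] }  — shift, reduce
  I13: { [T → ( T .] }  — reduce

I2 contains complete items [A → * .], [E → .] — reduce-reduce conflict.
I4 contains complete items [A → E .], [T → E .] — reduce-reduce conflict.
I11 contains complete items [E → .], [E → * * ( .] — reduce-reduce conflict.

Answer: Yes — I2: [A → * .] vs [E → .]; I4: [A → E .] vs [T → E .]; I11: [E → .] vs [E → * * ( .]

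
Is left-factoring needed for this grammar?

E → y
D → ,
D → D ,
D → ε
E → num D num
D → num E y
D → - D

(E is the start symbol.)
Left-factoring is needed when two productions for the same non-terminal
share a common prefix on the right-hand side.

Productions for E:
  E → y
  E → num D num
Productions for D:
  D → ,
  D → D ,
  D → ε
  D → num E y
  D → - D

No common prefixes found.

Answer: No, left-factoring is not needed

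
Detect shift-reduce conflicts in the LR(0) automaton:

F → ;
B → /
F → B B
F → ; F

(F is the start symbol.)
Yes — I2: [F → ; .] vs [B → . /]

Augment with F' → F and build the canonical LR(0) collection (I0 = CLOSURE({[F' → . F]}), then GOTO on every symbol after a dot until no new states appear). It has 7 states:
  I0: { [B → . /], [F → . ; F], [F → . ;], [F → . B B], [F' → . F] }  — shift
  I1: { [B → / .] }  — reduce
  I2: { [B → . /], [F → . ; F], [F → . ;], [F → . B B], [F → ; . F], [F → ; .] }  — shift, reduce
  I3: { [B → . /], [F → B . B] }  — shift
  I4: { [F' → F .] }  — accept
  I5: { [F → B B .] }  — reduce
  I6: { [F → ; F .] }  — reduce

I2 contains reduce item [F → ; .] and shift items [B → . /], [F → . ;], [F → . ; F] — shift-reduce conflict.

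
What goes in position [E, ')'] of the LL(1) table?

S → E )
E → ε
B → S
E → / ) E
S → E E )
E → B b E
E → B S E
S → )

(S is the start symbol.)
To find M[E, ')'], we find productions for E where ')' is in the predict set (PREDICT(N → α) = (FIRST(α) \ {ε}) ∪ (FOLLOW(N) if α ⇒* ε)).

Relevant sets:
  FIRST(B) = { ')', '/' }
  FOLLOW(E) = { ')', '/' }

E → ε: PREDICT = { ')', '/' }
  ')' is in predict set, so this production goes in M[E, ')']
E → / ) E: PREDICT = { '/' }
E → B b E: PREDICT = { ')', '/' }
  ')' is in predict set, so this production goes in M[E, ')']
E → B S E: PREDICT = { ')', '/' }
  ')' is in predict set, so this production goes in M[E, ')']

M[E, ')'] = E → ε, E → B b E, E → B S E  (a multiply-defined cell — the grammar is not LL(1))

Answer: E → ε, E → B b E, E → B S E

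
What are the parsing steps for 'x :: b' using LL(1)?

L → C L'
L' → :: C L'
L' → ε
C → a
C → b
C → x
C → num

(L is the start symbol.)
Stack is shown with the top on the left.

Stack      Input     Action
---------------------------
L $        x :: b $  output L → C L'
C L' $     x :: b $  output C → x
x L' $     x :: b $  match 'x'
L' $       :: b $    output L' → :: C L'
:: C L' $  :: b $    match '::'
C L' $     b $       output C → b
b L' $     b $       match 'b'
L' $       $         output L' → ε
$          $         accept

The string is accepted.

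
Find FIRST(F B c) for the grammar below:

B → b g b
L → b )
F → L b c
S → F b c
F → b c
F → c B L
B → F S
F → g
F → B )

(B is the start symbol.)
FIRST sets of the non-terminals involved (from the grammar, by fixed-point iteration):
  FIRST(F) = { 'b', 'c', 'g' }

To compute FIRST(F B c), process the symbols left to right:
Symbol F is a non-terminal. Add FIRST(F) \ {ε} = { 'b', 'c', 'g' }
F is not nullable (ε ∉ FIRST(F)), so stop here.
FIRST(F B c) = { 'b', 'c', 'g' }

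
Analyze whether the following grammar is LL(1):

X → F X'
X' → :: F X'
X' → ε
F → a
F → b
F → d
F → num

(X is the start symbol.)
A grammar is LL(1) if for each non-terminal N with multiple productions, the predict sets of those productions are pairwise disjoint, where PREDICT(N → α) = (FIRST(α) \ {ε}) ∪ (FOLLOW(N) if α ⇒* ε).

Relevant sets:
  FOLLOW(X') = { $ }

For X':
  PREDICT(X' → :: F X') = { '::' }
  PREDICT(X' → ε) = { $ }
For F:
  PREDICT(F → a) = { 'a' }
  PREDICT(F → b) = { 'b' }
  PREDICT(F → d) = { 'd' }
  PREDICT(F → num) = { 'num' }
X has a single production, so nothing to check there.

All predict sets are disjoint. The grammar IS LL(1).

Answer: Yes, the grammar is LL(1).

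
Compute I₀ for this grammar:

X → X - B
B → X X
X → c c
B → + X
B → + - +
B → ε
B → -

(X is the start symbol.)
{ [X → . X - B], [X → . c c], [X' → . X] }

First, augment the grammar with X' → X
I₀ = CLOSURE({ [X' → . X] }):
  [X' → . X] has the dot before X: add [X → . X - B], [X → . c c]
No further items can be added.

I₀ = { [X → . X - B], [X → . c c], [X' → . X] }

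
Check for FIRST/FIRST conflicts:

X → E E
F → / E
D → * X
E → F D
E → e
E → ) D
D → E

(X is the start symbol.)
A FIRST/FIRST conflict occurs when two productions N → α and N → β for the same non-terminal have FIRST(α) ∩ FIRST(β) ≠ ∅ (with ε ∈ FIRST of a nullable right-hand side, so two nullable alternatives also conflict).

FIRST sets of the non-terminals at (or reachable through a nullable prefix from) the front of some alternative:
  FIRST(E) = { ')', '/', 'e' }
  FIRST(F) = { '/' }

Productions for D:
  D → * X: FIRST = { '*' }
  D → E: FIRST = { ')', '/', 'e' }
Productions for E:
  E → F D: FIRST = { '/' }
  E → e: FIRST = { 'e' }
  E → ) D: FIRST = { ')' }
X, F have only one production, so no FIRST/FIRST conflict is possible there.

All alternatives of each non-terminal have pairwise disjoint FIRST sets.

Answer: No FIRST/FIRST conflicts.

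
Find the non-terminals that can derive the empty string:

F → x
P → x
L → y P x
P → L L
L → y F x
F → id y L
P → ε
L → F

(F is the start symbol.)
A non-terminal is nullable if it can derive ε (the empty string): either it has an ε-production, or it has a production whose right-hand side consists entirely of nullable non-terminals.

ε-productions: P → ε
So P is immediately nullable.
No further non-terminal can be added: every production for the remaining non-terminals contains a terminal or a non-nullable non-terminal.
Nullable = { 'P' }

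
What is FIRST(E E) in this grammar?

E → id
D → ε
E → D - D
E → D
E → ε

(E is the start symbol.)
{ '-', 'id', ε }

FIRST sets of the non-terminals involved (from the grammar, by fixed-point iteration):
  FIRST(E) = { '-', 'id', ε }

To compute FIRST(E E), process the symbols left to right:
Symbol E is a non-terminal. Add FIRST(E) \ {ε} = { '-', 'id' }
E is nullable (ε ∈ FIRST(E)), continue to the next symbol.
Symbol E is a non-terminal. Add FIRST(E) \ {ε} = { '-', 'id' }
E is nullable (ε ∈ FIRST(E)), continue to the next symbol.
All symbols are nullable, so ε is in the result.
FIRST(E E) = { '-', 'id', ε }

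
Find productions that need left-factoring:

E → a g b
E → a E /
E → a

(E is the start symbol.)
Left-factoring is needed when two productions for the same non-terminal
share a common prefix on the right-hand side.

Productions for E:
  E → a g b
  E → a E /
  E → a

Found common prefix 'a' in productions for E

Answer: Yes, E has productions with common prefix 'a'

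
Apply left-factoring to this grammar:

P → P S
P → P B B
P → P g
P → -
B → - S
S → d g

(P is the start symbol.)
Left-factoring transforms A → αβ₁ | αβ₂ into A → αA' and A' → β₁ | β₂
(α is the longest common prefix among the alternatives). Repeat until
no nonterminal has two alternatives with a common prefix.

Round 1: P has alternatives sharing prefix 'P'. Introduce P': P → P P'
  Add: P' → S
  Add: P' → B B
  Add: P' → g

No remaining common prefixes — done.

Resulting grammar:
P → P P'
P' → S
P' → B B
P' → g
P → -
B → - S
S → d g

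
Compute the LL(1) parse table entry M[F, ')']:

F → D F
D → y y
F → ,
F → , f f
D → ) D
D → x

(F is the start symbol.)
To find M[F, ')'], we find productions for F where ')' is in the predict set (PREDICT(N → α) = (FIRST(α) \ {ε}) ∪ (FOLLOW(N) if α ⇒* ε)).

Relevant sets:
  FIRST(D) = { ')', 'x', 'y' }

F → D F: PREDICT = { ')', 'x', 'y' }
  ')' is in predict set, so this production goes in M[F, ')']
F → ,: PREDICT = { ',' }
F → , f f: PREDICT = { ',' }

M[F, ')'] = F → D F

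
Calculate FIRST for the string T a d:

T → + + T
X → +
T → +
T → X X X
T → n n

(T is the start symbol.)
{ '+', 'n' }

FIRST sets of the non-terminals involved (from the grammar, by fixed-point iteration):
  FIRST(T) = { '+', 'n' }

To compute FIRST(T a d), process the symbols left to right:
Symbol T is a non-terminal. Add FIRST(T) \ {ε} = { '+', 'n' }
T is not nullable (ε ∉ FIRST(T)), so stop here.
FIRST(T a d) = { '+', 'n' }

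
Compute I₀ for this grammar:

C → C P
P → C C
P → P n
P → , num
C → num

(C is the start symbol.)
{ [C → . C P], [C → . num], [C' → . C] }

First, augment the grammar with C' → C
I₀ = CLOSURE({ [C' → . C] }):
  [C' → . C] has the dot before C: add [C → . C P], [C → . num]
No further items can be added.

I₀ = { [C → . C P], [C → . num], [C' → . C] }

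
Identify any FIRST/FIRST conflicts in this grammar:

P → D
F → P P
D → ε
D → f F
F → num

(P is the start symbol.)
No FIRST/FIRST conflicts.

A FIRST/FIRST conflict occurs when two productions N → α and N → β for the same non-terminal have FIRST(α) ∩ FIRST(β) ≠ ∅ (with ε ∈ FIRST of a nullable right-hand side, so two nullable alternatives also conflict).

FIRST sets of the non-terminals at (or reachable through a nullable prefix from) the front of some alternative:
  FIRST(P) = { 'f', ε }

Productions for F:
  F → P P: FIRST = { 'f', ε }
  F → num: FIRST = { 'num' }
Productions for D:
  D → ε: FIRST = { ε }
  D → f F: FIRST = { 'f' }
P has only one production, so no FIRST/FIRST conflict is possible there.

All alternatives of each non-terminal have pairwise disjoint FIRST sets.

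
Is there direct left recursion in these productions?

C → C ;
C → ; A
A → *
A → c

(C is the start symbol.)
Direct left recursion occurs when N → N α for some non-terminal N (the right-hand side begins with the left-hand side itself).

C → C ;: LEFT RECURSIVE (starts with C)
C → ; A: starts with ';'
A → *: starts with '*'
A → c: starts with c

The grammar has direct left recursion on: C.

Answer: Yes, C is left-recursive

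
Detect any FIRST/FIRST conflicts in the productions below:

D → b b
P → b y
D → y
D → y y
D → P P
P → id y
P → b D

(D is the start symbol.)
Yes. D → b b / D → P P on { 'b' }; D → y / D → y y on { 'y' }; P → b y / P → b D on { 'b' }

A FIRST/FIRST conflict occurs when two productions N → α and N → β for the same non-terminal have FIRST(α) ∩ FIRST(β) ≠ ∅ (with ε ∈ FIRST of a nullable right-hand side, so two nullable alternatives also conflict).

FIRST sets of the non-terminals at (or reachable through a nullable prefix from) the front of some alternative:
  FIRST(P) = { 'b', 'id' }

Productions for D:
  D → b b: FIRST = { 'b' }
  D → y: FIRST = { 'y' }
  D → y y: FIRST = { 'y' }
  D → P P: FIRST = { 'b', 'id' }
Productions for P:
  P → b y: FIRST = { 'b' }
  P → id y: FIRST = { 'id' }
  P → b D: FIRST = { 'b' }

Conflict for D: D → b b and D → P P
  Overlap: { 'b' }
Conflict for D: D → y and D → y y
  Overlap: { 'y' }
Conflict for P: P → b y and P → b D
  Overlap: { 'b' }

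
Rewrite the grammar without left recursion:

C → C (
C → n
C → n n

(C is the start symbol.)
C → n C'
C → n n C'
C' → ( C'
C' → ε

C is directly left-recursive. The standard transformation for
  A → A α₁ | ... | A α_m | β₁ | ... | β_n
is
  A  → β₁ A' | ... | β_n A'
  A' → α₁ A' | ... | α_m A' | ε

C → n becomes C → n C'
C → n n becomes C → n n C'
C → C ( becomes C' → ( C'
Add C' → ε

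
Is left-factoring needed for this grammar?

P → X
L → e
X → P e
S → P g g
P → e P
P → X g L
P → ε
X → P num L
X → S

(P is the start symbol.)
Left-factoring is needed when two productions for the same non-terminal
share a common prefix on the right-hand side.

Productions for P:
  P → X
  P → e P
  P → X g L
  P → ε
Productions for X:
  X → P e
  X → P num L
  X → S

Found common prefix 'X' in productions for P
Found common prefix 'P' in productions for X

Answer: Yes, P has productions with common prefix 'X'; X has productions with common prefix 'P'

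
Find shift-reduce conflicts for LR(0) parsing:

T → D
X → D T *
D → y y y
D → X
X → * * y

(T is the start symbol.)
Augment with T' → T and build the canonical LR(0) collection (I0 = CLOSURE({[T' → . T]}), then GOTO on every symbol after a dot until no new states appear). It has 12 states:
  I0: { [D → . X], [D → . y y y], [T → . D], [T' → . T], [X → . * * y], [X → . D T *] }  — shift
  I1: { [X → * . * y] }  — shift
  I2: { [D → . X], [D → . y y y], [T → . D], [T → D .], [X → . * * y], [X → . D T *], [X → D . T *] }  — shift, reduce
  I3: { [T' → T .] }  — accept
  I4: { [D → X .] }  — reduce
  I5: { [D → y . y y] }  — shift
  I6: { [D → y y . y] }  — shift
  I7: { [D → y y y .] }  — reduce
  I8: { [X → D T . *] }  — shift
  I9: { [X → D T * .] }  — reduce
  I10: { [X → * * . y] }  — shift
  I11: { [X → * * y .] }  — reduce

I2 contains reduce item [T → D .] and shift items [D → . y y y], [X → . * * y] — shift-reduce conflict.

Answer: Yes — I2: [T → D .] vs [D → . y y y]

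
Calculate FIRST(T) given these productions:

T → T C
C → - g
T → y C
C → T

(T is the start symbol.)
To compute FIRST(T), examine every production with T on the left-hand side, reading each right-hand side left to right until a non-nullable symbol is reached.

From T → T C:
  - T is the symbol being defined: contributes nothing new
    T is not nullable, so stop
From T → y C:
  - y is a terminal: add 'y' and stop

Collecting: FIRST(T) = { 'y' }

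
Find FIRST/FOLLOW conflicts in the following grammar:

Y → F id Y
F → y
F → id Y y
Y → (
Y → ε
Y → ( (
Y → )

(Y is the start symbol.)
Nullable non-terminals: Y.
FIRST sets used below: FIRST(F) = { 'id', 'y' }

Y: nullable alternative(s) Y → ε; FOLLOW(Y) = { $, 'y' }
  Y → F id Y: FIRST \ {ε} = { 'id', 'y' } — overlaps FOLLOW(Y) on { 'y' }: CONFLICT
  Y → (: FIRST \ {ε} = { '(' } — disjoint from FOLLOW(Y)
  Y → ε: FIRST \ {ε} = { } — this is the only nullable alternative, skip
  Y → ( (: FIRST \ {ε} = { '(' } — disjoint from FOLLOW(Y)
  Y → ): FIRST \ {ε} = { ')' } — disjoint from FOLLOW(Y)

F has no nullable alternative, so no FIRST/FOLLOW check is needed there.

So the grammar has 1 FIRST/FOLLOW conflict (marked CONFLICT above).

Answer: Yes. Y → F id Y with FOLLOW(Y) on { 'y' }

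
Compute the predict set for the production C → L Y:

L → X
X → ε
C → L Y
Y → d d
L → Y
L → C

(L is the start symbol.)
PREDICT(C → L Y) = (FIRST(RHS) \ {ε}) ∪ (FOLLOW(C) if ε ∈ FIRST(RHS), i.e. RHS ⇒* ε)
FIRST(L) = { 'd', ε }
FIRST(Y) = { 'd' }
FIRST(L Y) = { 'd' }
ε ∉ FIRST(L Y), so FOLLOW(C) is not added.
PREDICT(C → L Y) = { 'd' }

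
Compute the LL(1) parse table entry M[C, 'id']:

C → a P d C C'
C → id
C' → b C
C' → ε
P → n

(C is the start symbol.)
To find M[C, 'id'], we find productions for C where 'id' is in the predict set (PREDICT(N → α) = (FIRST(α) \ {ε}) ∪ (FOLLOW(N) if α ⇒* ε)).

C → a P d C C': PREDICT = { 'a' }
C → id: PREDICT = { 'id' }
  'id' is in predict set, so this production goes in M[C, 'id']

M[C, 'id'] = C → id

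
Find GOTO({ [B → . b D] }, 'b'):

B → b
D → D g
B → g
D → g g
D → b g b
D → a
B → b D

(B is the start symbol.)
{ [B → b . D], [D → . D g], [D → . a], [D → . b g b], [D → . g g] }

GOTO(I, 'b') = CLOSURE({ [A → αX.β] : [A → α.Xβ] ∈ I, X = 'b' })

Items with dot before 'b', with the dot advanced:
  [B → . b D] → [B → b . D]
Closure of the advanced items:
  [B → b . D] has the dot before D: add [D → . D g], [D → . g g], [D → . b g b], [D → . a]

GOTO = { [B → b . D], [D → . D g], [D → . a], [D → . b g b], [D → . g g] }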